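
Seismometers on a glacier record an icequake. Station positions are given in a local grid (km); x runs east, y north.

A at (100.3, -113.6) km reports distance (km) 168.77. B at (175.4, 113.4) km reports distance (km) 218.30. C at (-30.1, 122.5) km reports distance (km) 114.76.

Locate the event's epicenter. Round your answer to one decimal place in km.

Circle about each station: (x − 100.3)² + (y + 113.6)² = 168.77²; (x − 175.4)² + (y − 113.4)² = 218.30²; (x + 30.1)² + (y − 122.5)² = 114.76².
Subtracting pairs of circle equations eliminates x²+y² and gives linear equations (the radical axes):
150.2 x + 454.0 y = 1488.09
-260.8 x + 472.2 y = 8260.67
Solving the 2×2 system: x ≈ -16.1, y ≈ 8.6 km.
Check against A (with the unrounded x, y): √((x − 100.3)²+(y + 113.6)²) = 168.77 ≈ 168.77 km. ✓

x ≈ -16.1 km, y ≈ 8.6 km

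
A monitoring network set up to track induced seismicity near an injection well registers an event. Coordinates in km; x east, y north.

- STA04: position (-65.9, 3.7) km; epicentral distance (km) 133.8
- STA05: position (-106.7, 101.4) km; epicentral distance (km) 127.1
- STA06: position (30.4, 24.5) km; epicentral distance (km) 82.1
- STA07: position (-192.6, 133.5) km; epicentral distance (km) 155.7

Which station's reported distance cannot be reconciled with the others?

STA07

Solve using three stations at a time. Using STA04, STA05, STA06 (subtract circle equations pairwise → linear system) gives (x, y) ≈ (20.3, 106.0).
Distances from that point to each station vs reported:
  STA04: calculated 133.8 vs reported 133.8 → residual 0.0 km
  STA05: calculated 127.1 vs reported 127.1 → residual 0.0 km
  STA06: calculated 82.1 vs reported 82.1 → residual 0.0 km
  STA07: calculated 214.7 vs reported 155.7 → residual 59.0 km
STA04, STA05, STA06 are mutually consistent (residuals ≈ 0); STA07 is off by 59.0 km.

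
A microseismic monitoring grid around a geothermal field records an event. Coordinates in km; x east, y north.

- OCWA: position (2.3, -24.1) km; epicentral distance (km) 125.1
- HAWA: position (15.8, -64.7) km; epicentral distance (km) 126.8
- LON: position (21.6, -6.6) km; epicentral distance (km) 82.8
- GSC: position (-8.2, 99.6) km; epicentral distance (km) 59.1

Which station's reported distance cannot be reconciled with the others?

OCWA

Solve using three stations at a time. Using HAWA, LON, GSC (subtract circle equations pairwise → linear system) gives (x, y) ≈ (-39.1, 49.5).
Distances from that point to each station vs reported:
  OCWA: calculated 84.4 vs reported 125.1 → residual 40.7 km
  HAWA: calculated 126.7 vs reported 126.8 → residual 0.1 km
  LON: calculated 82.6 vs reported 82.8 → residual 0.2 km
  GSC: calculated 58.9 vs reported 59.1 → residual 0.2 km
HAWA, LON, GSC are mutually consistent (residuals ≈ 0); OCWA is off by 40.7 km.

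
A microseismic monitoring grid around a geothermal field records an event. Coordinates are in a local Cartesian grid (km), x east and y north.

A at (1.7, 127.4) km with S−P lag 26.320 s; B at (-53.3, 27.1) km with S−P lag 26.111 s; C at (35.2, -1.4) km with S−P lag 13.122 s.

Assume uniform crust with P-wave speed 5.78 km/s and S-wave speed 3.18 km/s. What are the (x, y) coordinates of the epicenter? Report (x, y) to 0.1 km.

127.6 km east, -9.6 km north

Distance from S−P lag: d = Δt · v_P v_S / (v_P − v_S) = Δt · (5.78·3.18)/(5.78−3.18) ≈ 7.0694·Δt.
So d_A = 186.07, d_B = 184.59, d_C = 92.76 km.
Circle about each station: (x − 1.7)² + (y − 127.4)² = 186.07²; (x + 53.3)² + (y − 27.1)² = 184.59²; (x − 35.2)² + (y + 1.4)² = 92.76².
Subtracting the A equation from the B and C equations removes the quadratic terms:
-110.0 x − 200.6 y = -12109.77
67.0 x − 257.6 y = 11024.98
Solving the 2×2 system: x ≈ 127.6, y ≈ -9.6 km.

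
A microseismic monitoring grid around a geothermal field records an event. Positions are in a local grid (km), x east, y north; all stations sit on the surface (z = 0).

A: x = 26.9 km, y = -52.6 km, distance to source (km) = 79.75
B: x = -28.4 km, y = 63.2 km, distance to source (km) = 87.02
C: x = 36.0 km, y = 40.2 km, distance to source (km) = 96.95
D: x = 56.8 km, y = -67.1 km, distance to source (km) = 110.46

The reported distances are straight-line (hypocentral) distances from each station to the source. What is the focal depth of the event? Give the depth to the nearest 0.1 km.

Each station gives a sphere (x−x_i)² + (y−y_i)² + z² = d_i² (stations at z=0).
Subtracting the A sphere from B and C: z² cancels, leaving linear equations in x and y:
-110.6 x + 231.6 y = 98.01
18.2 x + 185.6 y = -3617.57
Solving: x ≈ -34.597, y ≈ -16.099 km (keep extra digits for the depth step; rounded: -34.6, -16.1).
Then from the A sphere: z² = 79.75² − (x − 26.9)² − (y + 52.6)² with x = -34.597, y = -16.099, so z ≈ 35.297 ≈ 35.3 km.

depth ≈ 35.3 km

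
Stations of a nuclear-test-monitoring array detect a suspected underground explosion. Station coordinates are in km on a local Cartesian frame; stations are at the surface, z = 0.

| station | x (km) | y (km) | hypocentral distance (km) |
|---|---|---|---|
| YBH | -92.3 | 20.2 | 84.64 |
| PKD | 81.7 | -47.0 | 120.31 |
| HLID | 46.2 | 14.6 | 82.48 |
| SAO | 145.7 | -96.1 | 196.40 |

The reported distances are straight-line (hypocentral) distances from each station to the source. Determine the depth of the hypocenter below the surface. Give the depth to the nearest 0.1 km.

Each station gives a sphere (x−x_i)² + (y−y_i)² + z² = d_i² (stations at z=0).
Subtracting the YBH sphere from PKD and HLID: z² cancels, leaving linear equations in x and y:
348.0 x − 134.4 y = -7354.01
277.0 x − 11.2 y = -6218.75
Solving: x ≈ -22.605, y ≈ -3.812 km (keep extra digits for the depth step; rounded: -22.6, -3.8).
Then from the YBH sphere: z² = 84.64² − (x + 92.3)² − (y − 20.2)² with x = -22.605, y = -3.812, so z ≈ 41.593 ≈ 41.6 km.

depth ≈ 41.6 km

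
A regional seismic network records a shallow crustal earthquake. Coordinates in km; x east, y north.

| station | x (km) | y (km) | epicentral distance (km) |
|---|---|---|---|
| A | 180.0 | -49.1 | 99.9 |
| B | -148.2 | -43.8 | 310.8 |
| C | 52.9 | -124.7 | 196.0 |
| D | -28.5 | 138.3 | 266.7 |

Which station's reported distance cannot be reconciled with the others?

Solve using three stations at a time. Using A, B, C (subtract circle equations pairwise → linear system) gives (x, y) ≈ (149.3, 45.9).
Distances from that point to each station vs reported:
  A: calculated 99.8 vs reported 99.9 → residual 0.1 km
  B: calculated 310.8 vs reported 310.8 → residual 0.0 km
  C: calculated 195.9 vs reported 196.0 → residual 0.1 km
  D: calculated 200.4 vs reported 266.7 → residual 66.3 km
A, B, C are mutually consistent (residuals ≈ 0); D is off by 66.3 km.

D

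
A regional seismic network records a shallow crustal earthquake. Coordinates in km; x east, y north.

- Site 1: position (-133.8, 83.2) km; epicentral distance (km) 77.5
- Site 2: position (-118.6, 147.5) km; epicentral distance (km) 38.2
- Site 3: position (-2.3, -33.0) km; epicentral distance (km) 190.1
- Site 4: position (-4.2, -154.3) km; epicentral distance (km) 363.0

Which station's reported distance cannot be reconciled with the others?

Site 4

Solve using three stations at a time. Using Site 1, Site 2, Site 3 (subtract circle equations pairwise → linear system) gives (x, y) ≈ (-81.1, 140.0).
Distances from that point to each station vs reported:
  Site 1: calculated 77.5 vs reported 77.5 → residual 0.0 km
  Site 2: calculated 38.3 vs reported 38.2 → residual 0.1 km
  Site 3: calculated 190.1 vs reported 190.1 → residual 0.0 km
  Site 4: calculated 304.2 vs reported 363.0 → residual 58.8 km
Site 1, Site 2, Site 3 are mutually consistent (residuals ≈ 0); Site 4 is off by 58.8 km.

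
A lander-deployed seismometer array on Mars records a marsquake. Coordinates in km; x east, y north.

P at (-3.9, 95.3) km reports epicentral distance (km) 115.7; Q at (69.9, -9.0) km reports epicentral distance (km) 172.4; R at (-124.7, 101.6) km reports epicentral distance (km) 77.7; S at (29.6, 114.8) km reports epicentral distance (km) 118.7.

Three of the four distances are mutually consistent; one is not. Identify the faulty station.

S

Solve using three stations at a time. Using P, Q, R (subtract circle equations pairwise → linear system) gives (x, y) ≈ (-98.4, 28.5).
Distances from that point to each station vs reported:
  P: calculated 115.7 vs reported 115.7 → residual 0.0 km
  Q: calculated 172.4 vs reported 172.4 → residual 0.0 km
  R: calculated 77.7 vs reported 77.7 → residual 0.0 km
  S: calculated 154.3 vs reported 118.7 → residual 35.6 km
P, Q, R are mutually consistent (residuals ≈ 0); S is off by 35.6 km.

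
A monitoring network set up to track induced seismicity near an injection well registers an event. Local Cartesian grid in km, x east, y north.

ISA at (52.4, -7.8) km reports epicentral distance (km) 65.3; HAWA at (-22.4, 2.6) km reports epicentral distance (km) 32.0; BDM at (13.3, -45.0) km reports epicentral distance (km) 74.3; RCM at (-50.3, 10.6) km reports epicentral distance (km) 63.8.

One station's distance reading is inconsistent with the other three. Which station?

RCM

Solve using three stations at a time. Using ISA, HAWA, BDM (subtract circle equations pairwise → linear system) gives (x, y) ≈ (-2.5, 27.6).
Distances from that point to each station vs reported:
  ISA: calculated 65.3 vs reported 65.3 → residual 0.0 km
  HAWA: calculated 32.0 vs reported 32.0 → residual 0.0 km
  BDM: calculated 74.3 vs reported 74.3 → residual 0.0 km
  RCM: calculated 50.8 vs reported 63.8 → residual 13.0 km
ISA, HAWA, BDM are mutually consistent (residuals ≈ 0); RCM is off by 13.0 km.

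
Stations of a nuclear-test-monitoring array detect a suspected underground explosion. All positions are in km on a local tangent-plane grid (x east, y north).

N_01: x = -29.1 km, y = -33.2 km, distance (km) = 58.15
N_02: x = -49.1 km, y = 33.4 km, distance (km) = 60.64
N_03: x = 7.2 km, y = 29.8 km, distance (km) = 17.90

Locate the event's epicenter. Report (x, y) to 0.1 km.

x ≈ 7.6 km, y ≈ 11.9 km

Circle about each station: (x + 29.1)² + (y + 33.2)² = 58.15²; (x + 49.1)² + (y − 33.4)² = 60.64²; (x − 7.2)² + (y − 29.8)² = 17.90².
Subtracting the N_01 equation from the N_02 and N_03 equations removes the quadratic terms:
-40.0 x + 133.2 y = 1281.53
72.6 x + 126.0 y = 2051.84
Solving the 2×2 system: x ≈ 7.6, y ≈ 11.9 km.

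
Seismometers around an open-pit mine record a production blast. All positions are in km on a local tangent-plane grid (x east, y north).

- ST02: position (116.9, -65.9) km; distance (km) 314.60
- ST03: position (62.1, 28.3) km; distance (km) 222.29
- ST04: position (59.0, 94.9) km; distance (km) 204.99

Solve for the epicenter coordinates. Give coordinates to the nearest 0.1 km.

Circle about each station: (x − 116.9)² + (y + 65.9)² = 314.60²; (x − 62.1)² + (y − 28.3)² = 222.29²; (x − 59.0)² + (y − 94.9)² = 204.99².
Subtracting pairs of circle equations eliminates x²+y² and gives linear equations (the radical axes):
-109.6 x + 188.4 y = 36209.20
-115.8 x + 321.6 y = 51430.85
Solving the 2×2 system: x ≈ -145.6, y ≈ 107.5 km.
Check against ST02 (with the unrounded x, y): √((x − 116.9)²+(y + 65.9)²) = 314.59 ≈ 314.60 km. ✓

-145.6 km east, 107.5 km north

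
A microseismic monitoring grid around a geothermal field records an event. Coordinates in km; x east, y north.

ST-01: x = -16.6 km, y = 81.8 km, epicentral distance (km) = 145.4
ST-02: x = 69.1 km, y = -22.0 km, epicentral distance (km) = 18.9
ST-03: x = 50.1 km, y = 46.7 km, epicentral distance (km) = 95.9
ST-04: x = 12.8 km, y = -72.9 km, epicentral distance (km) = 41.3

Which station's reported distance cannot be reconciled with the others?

ST-02

Solve using three stations at a time. Using ST-01, ST-03, ST-04 (subtract circle equations pairwise → linear system) gives (x, y) ≈ (46.6, -49.1).
Distances from that point to each station vs reported:
  ST-01: calculated 145.4 vs reported 145.4 → residual 0.0 km
  ST-02: calculated 35.2 vs reported 18.9 → residual 16.3 km
  ST-03: calculated 95.9 vs reported 95.9 → residual 0.0 km
  ST-04: calculated 41.3 vs reported 41.3 → residual 0.0 km
ST-01, ST-03, ST-04 are mutually consistent (residuals ≈ 0); ST-02 is off by 16.3 km.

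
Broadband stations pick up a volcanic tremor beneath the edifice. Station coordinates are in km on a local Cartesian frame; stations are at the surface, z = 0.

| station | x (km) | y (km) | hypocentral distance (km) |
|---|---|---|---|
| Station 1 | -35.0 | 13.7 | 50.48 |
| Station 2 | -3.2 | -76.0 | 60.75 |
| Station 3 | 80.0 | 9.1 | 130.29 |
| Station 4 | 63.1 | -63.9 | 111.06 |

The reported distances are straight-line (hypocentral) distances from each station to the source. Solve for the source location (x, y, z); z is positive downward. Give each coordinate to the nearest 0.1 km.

x ≈ -42.0 km, y ≈ -32.9 km, depth ≈ 18.1 km

Each station gives a sphere (x−x_i)² + (y−y_i)² + z² = d_i² (stations at z=0).
Subtracting the Station 1 sphere from Station 2 and Station 3: z² cancels, leaving linear equations in x and y:
63.6 x − 179.4 y = 3231.22
230.0 x − 9.2 y = -9357.13
Solving: x ≈ -41.999, y ≈ -32.901 km (keep extra digits for the depth step; rounded: -42.0, -32.9).
Then from the Station 1 sphere: z² = 50.48² − (x + 35.0)² − (y − 13.7)² with x = -41.999, y = -32.901, so z ≈ 18.099 ≈ 18.1 km.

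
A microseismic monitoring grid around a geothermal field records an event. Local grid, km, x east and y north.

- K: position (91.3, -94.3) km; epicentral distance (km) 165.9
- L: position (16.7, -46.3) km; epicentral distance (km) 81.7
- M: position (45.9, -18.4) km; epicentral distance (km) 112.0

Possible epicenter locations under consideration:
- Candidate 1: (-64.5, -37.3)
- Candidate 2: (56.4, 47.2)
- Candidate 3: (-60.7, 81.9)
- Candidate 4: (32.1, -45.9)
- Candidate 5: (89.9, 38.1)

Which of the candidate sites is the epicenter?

Candidate 1

For each candidate, compare |candidate − station| to the reported distance:
Candidate 1: residuals K 0.0, L 0.0, M 0.0 → max 0.0 km
Candidate 2: residuals K 20.2, L 19.9, M 45.6 → max 45.6 km
Candidate 3: residuals K 66.8, L 68.1, M 34.4 → max 68.1 km
Candidate 4: residuals K 89.4, L 66.3, M 81.2 → max 89.4 km
Candidate 5: residuals K 33.5, L 30.0, M 40.4 → max 40.4 km
Only Candidate 1 has all residuals ≈ 0.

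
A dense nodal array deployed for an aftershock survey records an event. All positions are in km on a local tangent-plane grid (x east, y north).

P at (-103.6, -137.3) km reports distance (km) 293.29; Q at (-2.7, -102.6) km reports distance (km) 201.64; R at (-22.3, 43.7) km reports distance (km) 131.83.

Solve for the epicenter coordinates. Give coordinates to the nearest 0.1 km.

Circle about each station: (x + 103.6)² + (y + 137.3)² = 293.29²; (x + 2.7)² + (y + 102.6)² = 201.64²; (x + 22.3)² + (y − 43.7)² = 131.83².
Subtracting the P equation from the Q and R equations removes the quadratic terms:
201.8 x + 69.4 y = 26310.13
162.6 x + 362.0 y = 41462.61
Solving the 2×2 system: x ≈ 107.6, y ≈ 66.2 km.

107.6 km east, 66.2 km north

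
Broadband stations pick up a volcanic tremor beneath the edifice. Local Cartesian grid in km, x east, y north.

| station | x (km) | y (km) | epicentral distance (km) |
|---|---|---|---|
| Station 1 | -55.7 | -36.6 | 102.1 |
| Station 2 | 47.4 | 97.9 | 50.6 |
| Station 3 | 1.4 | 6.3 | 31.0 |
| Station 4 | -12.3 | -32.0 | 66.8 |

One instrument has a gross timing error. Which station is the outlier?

Station 2

Solve using three stations at a time. Using Station 1, Station 3, Station 4 (subtract circle equations pairwise → linear system) gives (x, y) ≈ (28.9, 20.6).
Distances from that point to each station vs reported:
  Station 1: calculated 102.1 vs reported 102.1 → residual 0.0 km
  Station 2: calculated 79.5 vs reported 50.6 → residual 28.9 km
  Station 3: calculated 31.0 vs reported 31.0 → residual 0.0 km
  Station 4: calculated 66.8 vs reported 66.8 → residual 0.0 km
Station 1, Station 3, Station 4 are mutually consistent (residuals ≈ 0); Station 2 is off by 28.9 km.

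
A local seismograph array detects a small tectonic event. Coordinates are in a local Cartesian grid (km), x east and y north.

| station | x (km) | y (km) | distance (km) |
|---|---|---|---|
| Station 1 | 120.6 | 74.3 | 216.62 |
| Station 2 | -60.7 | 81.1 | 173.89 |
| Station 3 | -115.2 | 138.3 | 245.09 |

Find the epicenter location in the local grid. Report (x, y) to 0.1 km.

-22.3 km east, -88.5 km north

Circle about each station: (x − 120.6)² + (y − 74.3)² = 216.62²; (x + 60.7)² + (y − 81.1)² = 173.89²; (x + 115.2)² + (y − 138.3)² = 245.09².
Subtracting the Station 1 equation from the Station 2 and Station 3 equations removes the quadratic terms:
-362.6 x + 13.6 y = 6883.34
-471.6 x + 128.0 y = -811.80
Solving the 2×2 system: x ≈ -22.3, y ≈ -88.5 km.
Check against Station 1 (with the unrounded x, y): √((x − 120.6)²+(y − 74.3)²) = 216.63 ≈ 216.62 km. ✓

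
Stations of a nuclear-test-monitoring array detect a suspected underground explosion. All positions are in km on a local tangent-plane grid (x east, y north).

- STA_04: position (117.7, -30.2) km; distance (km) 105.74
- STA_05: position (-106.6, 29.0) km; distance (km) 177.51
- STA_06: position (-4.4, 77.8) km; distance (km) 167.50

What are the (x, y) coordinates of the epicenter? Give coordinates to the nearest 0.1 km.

x ≈ 28.2 km, y ≈ -86.5 km

Circle about each station: (x − 117.7)² + (y + 30.2)² = 105.74²; (x + 106.6)² + (y − 29.0)² = 177.51²; (x + 4.4)² + (y − 77.8)² = 167.50².
Subtracting pairs of circle equations eliminates x²+y² and gives linear equations (the radical axes):
-448.6 x + 118.4 y = -22889.62
-244.2 x + 216.0 y = -25568.43
Solving the 2×2 system: x ≈ 28.2, y ≈ -86.5 km.
Check against STA_04 (with the unrounded x, y): √((x − 117.7)²+(y + 30.2)²) = 105.74 ≈ 105.74 km. ✓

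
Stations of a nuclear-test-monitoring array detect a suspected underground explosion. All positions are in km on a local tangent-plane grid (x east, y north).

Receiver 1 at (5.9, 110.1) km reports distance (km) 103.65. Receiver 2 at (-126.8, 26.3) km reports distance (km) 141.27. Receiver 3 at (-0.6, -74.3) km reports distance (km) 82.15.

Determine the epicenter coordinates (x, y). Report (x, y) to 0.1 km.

Circle about each station: (x − 5.9)² + (y − 110.1)² = 103.65²; (x + 126.8)² + (y − 26.3)² = 141.27²; (x + 0.6)² + (y + 74.3)² = 82.15².
Subtracting the Receiver 1 equation from the Receiver 2 and Receiver 3 equations removes the quadratic terms:
-265.4 x − 167.6 y = -4600.78
-13.0 x − 368.8 y = -2641.27
Solving the 2×2 system: x ≈ 13.1, y ≈ 6.7 km.
Check against Receiver 1 (with the unrounded x, y): √((x − 5.9)²+(y − 110.1)²) = 103.65 ≈ 103.65 km. ✓

(13.1, 6.7)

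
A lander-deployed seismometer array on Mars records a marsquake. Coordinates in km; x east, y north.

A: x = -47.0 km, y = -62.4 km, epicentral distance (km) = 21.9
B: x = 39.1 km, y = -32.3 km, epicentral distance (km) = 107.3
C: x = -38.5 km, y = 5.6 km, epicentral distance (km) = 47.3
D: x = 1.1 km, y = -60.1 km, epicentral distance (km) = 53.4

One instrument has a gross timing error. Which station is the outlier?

Solve using three stations at a time. Using A, C, D (subtract circle equations pairwise → linear system) gives (x, y) ≈ (-48.6, -40.6).
Distances from that point to each station vs reported:
  A: calculated 21.9 vs reported 21.9 → residual 0.0 km
  B: calculated 88.1 vs reported 107.3 → residual 19.2 km
  C: calculated 47.3 vs reported 47.3 → residual 0.0 km
  D: calculated 53.4 vs reported 53.4 → residual 0.0 km
A, C, D are mutually consistent (residuals ≈ 0); B is off by 19.2 km.

B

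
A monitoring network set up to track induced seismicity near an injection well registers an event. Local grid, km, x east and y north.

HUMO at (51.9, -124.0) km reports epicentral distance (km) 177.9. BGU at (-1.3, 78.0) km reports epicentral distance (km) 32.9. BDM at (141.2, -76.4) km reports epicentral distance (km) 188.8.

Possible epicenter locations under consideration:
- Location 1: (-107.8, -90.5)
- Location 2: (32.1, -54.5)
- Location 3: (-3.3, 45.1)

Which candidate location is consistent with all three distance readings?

Location 3

For each candidate, compare |candidate − station| to the reported distance:
Location 1: residuals HUMO 14.7, BGU 166.4, BDM 60.6 → max 166.4 km
Location 2: residuals HUMO 105.6, BGU 103.7, BDM 77.5 → max 105.6 km
Location 3: residuals HUMO 0.0, BGU 0.1, BDM 0.0 → max 0.1 km
Only Location 3 has all residuals ≈ 0.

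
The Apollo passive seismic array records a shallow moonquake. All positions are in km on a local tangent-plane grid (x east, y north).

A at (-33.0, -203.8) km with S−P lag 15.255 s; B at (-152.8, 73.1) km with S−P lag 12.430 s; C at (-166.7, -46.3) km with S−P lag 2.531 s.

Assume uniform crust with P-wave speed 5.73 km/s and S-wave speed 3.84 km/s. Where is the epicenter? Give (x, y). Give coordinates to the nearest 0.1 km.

-151.6 km east, -71.6 km north

Distance from S−P lag: d = Δt · v_P v_S / (v_P − v_S) = Δt · (5.73·3.84)/(5.73−3.84) ≈ 11.6419·Δt.
So d_A = 177.60, d_B = 144.71, d_C = 29.47 km.
Circle about each station: (x + 33.0)² + (y + 203.8)² = 177.60²; (x + 152.8)² + (y − 73.1)² = 144.71²; (x + 166.7)² + (y + 46.3)² = 29.47².
Subtracting the A equation from the B and C equations removes the quadratic terms:
-239.6 x + 553.8 y = -3331.21
-267.4 x + 315.0 y = 17982.42
Solving the 2×2 system: x ≈ -151.6, y ≈ -71.6 km.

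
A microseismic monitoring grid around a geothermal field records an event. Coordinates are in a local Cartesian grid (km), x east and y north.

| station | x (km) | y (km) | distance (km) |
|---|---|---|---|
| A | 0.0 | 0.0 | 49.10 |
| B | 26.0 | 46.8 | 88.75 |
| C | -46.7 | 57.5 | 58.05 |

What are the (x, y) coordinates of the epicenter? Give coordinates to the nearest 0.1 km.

Circle about each station: x² + y² = 49.10²; (x − 26.0)² + (y − 46.8)² = 88.75²; (x + 46.7)² + (y − 57.5)² = 58.05².
Subtracting the A equation from the B and C equations removes the quadratic terms:
52.0 x + 93.6 y = -2599.51
-93.4 x + 115.0 y = 4528.15
Solving the 2×2 system: x ≈ -49.1, y ≈ -0.5 km.

x ≈ -49.1 km, y ≈ -0.5 km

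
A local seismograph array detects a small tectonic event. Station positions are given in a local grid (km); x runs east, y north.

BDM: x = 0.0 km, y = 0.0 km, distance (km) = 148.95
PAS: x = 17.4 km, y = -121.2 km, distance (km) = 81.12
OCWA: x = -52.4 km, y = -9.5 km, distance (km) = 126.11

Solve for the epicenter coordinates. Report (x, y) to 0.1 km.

Circle about each station: x² + y² = 148.95²; (x − 17.4)² + (y + 121.2)² = 81.12²; (x + 52.4)² + (y + 9.5)² = 126.11².
Subtracting pairs of circle equations eliminates x²+y² and gives linear equations (the radical axes):
34.8 x − 242.4 y = 30597.85
-104.8 x − 19.0 y = 9118.38
Solving the 2×2 system: x ≈ -62.5, y ≈ -135.2 km.

-62.5 km east, -135.2 km north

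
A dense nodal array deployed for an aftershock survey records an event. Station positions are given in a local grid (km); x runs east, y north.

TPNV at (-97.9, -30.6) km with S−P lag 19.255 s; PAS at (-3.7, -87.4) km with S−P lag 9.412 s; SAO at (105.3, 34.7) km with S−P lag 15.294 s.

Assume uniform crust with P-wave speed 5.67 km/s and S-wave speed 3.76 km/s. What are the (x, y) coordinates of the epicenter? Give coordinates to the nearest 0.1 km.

89.8 km east, -135.3 km north

Distance from S−P lag: d = Δt · v_P v_S / (v_P − v_S) = Δt · (5.67·3.76)/(5.67−3.76) ≈ 11.1619·Δt.
So d_TPNV = 214.92, d_PAS = 105.06, d_SAO = 170.71 km.
Circle about each station: (x + 97.9)² + (y + 30.6)² = 214.92²; (x + 3.7)² + (y + 87.4)² = 105.06²; (x − 105.3)² + (y − 34.7)² = 170.71².
Subtracting pairs of circle equations eliminates x²+y² and gives linear equations (the radical axes):
188.4 x − 113.6 y = 32284.68
406.4 x + 130.6 y = 18820.11
Solving the 2×2 system: x ≈ 89.8, y ≈ -135.3 km.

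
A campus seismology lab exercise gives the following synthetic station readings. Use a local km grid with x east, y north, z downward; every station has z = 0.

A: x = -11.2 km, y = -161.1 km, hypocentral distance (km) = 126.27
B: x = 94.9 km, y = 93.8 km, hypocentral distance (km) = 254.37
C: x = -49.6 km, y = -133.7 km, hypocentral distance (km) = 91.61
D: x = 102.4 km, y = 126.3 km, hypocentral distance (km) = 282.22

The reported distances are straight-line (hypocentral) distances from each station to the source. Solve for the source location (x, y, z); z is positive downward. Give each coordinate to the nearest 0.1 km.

x ≈ -79.7 km, y ≈ -78.7 km, depth ≈ 66.8 km

Each station gives a sphere (x−x_i)² + (y−y_i)² + z² = d_i² (stations at z=0).
Subtracting the A sphere from B and C: z² cancels, leaving linear equations in x and y:
212.2 x + 509.8 y = -57034.18
-76.8 x + 54.8 y = 1808.92
Solving: x ≈ -79.708, y ≈ -78.698 km (keep extra digits for the depth step; rounded: -79.7, -78.7).
Then from the A sphere: z² = 126.27² − (x + 11.2)² − (y + 161.1)² with x = -79.708, y = -78.698, so z ≈ 66.788 ≈ 66.8 km.
Check against D (with the unrounded solution): distance 282.22 ≈ 282.22 km. ✓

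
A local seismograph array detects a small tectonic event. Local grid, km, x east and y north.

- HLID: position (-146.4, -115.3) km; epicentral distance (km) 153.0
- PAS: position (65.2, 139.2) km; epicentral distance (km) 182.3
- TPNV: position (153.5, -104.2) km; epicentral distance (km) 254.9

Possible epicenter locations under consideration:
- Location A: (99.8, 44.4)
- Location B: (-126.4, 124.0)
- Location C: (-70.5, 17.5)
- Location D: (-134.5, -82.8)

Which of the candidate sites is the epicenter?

For each candidate, compare |candidate − station| to the reported distance:
Location A: residuals HLID 140.5, PAS 81.4, TPNV 96.9 → max 140.5 km
Location B: residuals HLID 87.1, PAS 9.9, TPNV 106.2 → max 106.2 km
Location C: residuals HLID 0.0, PAS 0.0, TPNV 0.0 → max 0.0 km
Location D: residuals HLID 118.4, PAS 116.3, TPNV 33.9 → max 118.4 km
Only Location C has all residuals ≈ 0.

Location C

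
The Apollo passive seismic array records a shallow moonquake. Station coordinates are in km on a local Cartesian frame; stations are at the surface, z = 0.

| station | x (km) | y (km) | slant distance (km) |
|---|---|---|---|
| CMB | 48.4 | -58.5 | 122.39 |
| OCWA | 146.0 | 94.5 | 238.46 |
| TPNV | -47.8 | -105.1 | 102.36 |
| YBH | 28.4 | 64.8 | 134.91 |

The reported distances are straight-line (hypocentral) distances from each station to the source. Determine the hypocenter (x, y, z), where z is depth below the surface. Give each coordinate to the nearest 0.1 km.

x ≈ -50.9 km, y ≈ -24.4 km, depth ≈ 62.9 km

Each station gives a sphere (x−x_i)² + (y−y_i)² + z² = d_i² (stations at z=0).
Subtracting the CMB sphere from OCWA and TPNV: z² cancels, leaving linear equations in x and y:
195.2 x + 306.0 y = -17402.42
-192.4 x − 93.2 y = 12067.78
Solving: x ≈ -50.903, y ≈ -24.399 km (keep extra digits for the depth step; rounded: -50.9, -24.4).
Then from the CMB sphere: z² = 122.39² − (x − 48.4)² − (y + 58.5)² with x = -50.903, y = -24.399, so z ≈ 62.892 ≈ 62.9 km.
Check against YBH (with the unrounded solution): distance 134.91 ≈ 134.91 km. ✓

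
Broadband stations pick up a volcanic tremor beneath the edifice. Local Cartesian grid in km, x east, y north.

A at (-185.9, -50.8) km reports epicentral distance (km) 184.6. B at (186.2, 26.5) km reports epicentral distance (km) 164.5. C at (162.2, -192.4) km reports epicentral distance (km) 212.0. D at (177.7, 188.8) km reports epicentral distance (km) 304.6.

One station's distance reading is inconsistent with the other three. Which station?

Solve using three stations at a time. Using A, C, D (subtract circle equations pairwise → linear system) gives (x, y) ≈ (-1.4, -57.6).
Distances from that point to each station vs reported:
  A: calculated 184.6 vs reported 184.6 → residual 0.0 km
  B: calculated 205.6 vs reported 164.5 → residual 41.1 km
  C: calculated 212.0 vs reported 212.0 → residual 0.0 km
  D: calculated 304.6 vs reported 304.6 → residual 0.0 km
A, C, D are mutually consistent (residuals ≈ 0); B is off by 41.1 km.

B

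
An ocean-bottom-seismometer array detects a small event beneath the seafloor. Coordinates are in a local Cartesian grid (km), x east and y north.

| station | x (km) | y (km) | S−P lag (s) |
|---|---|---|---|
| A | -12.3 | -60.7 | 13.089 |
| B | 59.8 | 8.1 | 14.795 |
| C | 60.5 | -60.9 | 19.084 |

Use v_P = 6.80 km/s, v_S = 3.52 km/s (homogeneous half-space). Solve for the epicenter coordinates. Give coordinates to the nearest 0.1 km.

x ≈ -46.2 km, y ≈ 28.6 km

Distance from S−P lag: d = Δt · v_P v_S / (v_P − v_S) = Δt · (6.80·3.52)/(6.80−3.52) ≈ 7.2976·Δt.
So d_A = 95.52, d_B = 107.97, d_C = 139.27 km.
Circle about each station: (x + 12.3)² + (y + 60.7)² = 95.52²; (x − 59.8)² + (y − 8.1)² = 107.97²; (x − 60.5)² + (y + 60.9)² = 139.27².
Subtracting the A equation from the B and C equations removes the quadratic terms:
144.2 x + 137.6 y = -2727.58
145.6 x − 0.4 y = -6738.78
Solving the 2×2 system: x ≈ -46.2, y ≈ 28.6 km.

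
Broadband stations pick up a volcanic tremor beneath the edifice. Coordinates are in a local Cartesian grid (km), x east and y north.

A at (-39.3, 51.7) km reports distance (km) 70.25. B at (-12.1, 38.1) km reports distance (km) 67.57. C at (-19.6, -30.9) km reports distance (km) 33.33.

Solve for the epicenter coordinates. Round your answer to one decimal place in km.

x ≈ -50.2 km, y ≈ -17.7 km

Circle about each station: (x + 39.3)² + (y − 51.7)² = 70.25²; (x + 12.1)² + (y − 38.1)² = 67.57²; (x + 19.6)² + (y + 30.9)² = 33.33².
Subtracting the A equation from the B and C equations removes the quadratic terms:
54.4 x − 27.2 y = -2250.00
39.4 x − 165.2 y = 945.76
Solving the 2×2 system: x ≈ -50.2, y ≈ -17.7 km.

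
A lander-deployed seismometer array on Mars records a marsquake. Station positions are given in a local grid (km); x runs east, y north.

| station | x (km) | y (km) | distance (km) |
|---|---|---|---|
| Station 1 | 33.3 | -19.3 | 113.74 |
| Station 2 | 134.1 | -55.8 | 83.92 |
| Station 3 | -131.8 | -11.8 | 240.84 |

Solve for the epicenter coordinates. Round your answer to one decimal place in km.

82.4 km east, -121.9 km north

Circle about each station: (x − 33.3)² + (y + 19.3)² = 113.74²; (x − 134.1)² + (y + 55.8)² = 83.92²; (x + 131.8)² + (y + 11.8)² = 240.84².
Subtracting the Station 1 equation from the Station 2 and Station 3 equations removes the quadratic terms:
201.6 x − 73.0 y = 25509.29
-330.2 x + 15.0 y = -29038.02
Solving the 2×2 system: x ≈ 82.4, y ≈ -121.9 km.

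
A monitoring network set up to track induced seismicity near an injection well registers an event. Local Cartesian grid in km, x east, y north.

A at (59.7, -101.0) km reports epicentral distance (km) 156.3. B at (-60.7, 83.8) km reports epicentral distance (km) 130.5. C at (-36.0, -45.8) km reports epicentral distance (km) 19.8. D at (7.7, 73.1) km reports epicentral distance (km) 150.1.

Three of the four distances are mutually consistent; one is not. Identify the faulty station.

Solve using three stations at a time. Using A, B, D (subtract circle equations pairwise → linear system) gives (x, y) ≈ (-85.9, -44.2).
Distances from that point to each station vs reported:
  A: calculated 156.3 vs reported 156.3 → residual 0.0 km
  B: calculated 130.5 vs reported 130.5 → residual 0.0 km
  C: calculated 49.9 vs reported 19.8 → residual 30.1 km
  D: calculated 150.1 vs reported 150.1 → residual 0.0 km
A, B, D are mutually consistent (residuals ≈ 0); C is off by 30.1 km.

C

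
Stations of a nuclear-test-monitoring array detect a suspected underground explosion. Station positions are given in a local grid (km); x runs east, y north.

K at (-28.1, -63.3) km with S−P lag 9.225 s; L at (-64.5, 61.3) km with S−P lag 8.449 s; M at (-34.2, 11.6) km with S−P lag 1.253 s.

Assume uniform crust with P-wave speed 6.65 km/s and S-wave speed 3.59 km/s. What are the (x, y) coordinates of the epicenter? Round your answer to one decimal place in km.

(-24.9, 8.6)

Distance from S−P lag: d = Δt · v_P v_S / (v_P − v_S) = Δt · (6.65·3.59)/(6.65−3.59) ≈ 7.8018·Δt.
So d_K = 71.97, d_L = 65.92, d_M = 9.78 km.
Circle about each station: (x + 28.1)² + (y + 63.3)² = 71.97²; (x + 64.5)² + (y − 61.3)² = 65.92²; (x + 34.2)² + (y − 11.6)² = 9.78².
Subtracting the K equation from the L and M equations removes the quadratic terms:
-72.8 x + 249.2 y = 3955.67
-12.2 x + 149.8 y = 1591.73
Solving the 2×2 system: x ≈ -24.9, y ≈ 8.6 km.
Check against K (with the unrounded x, y): √((x + 28.1)²+(y + 63.3)²) = 71.97 ≈ 71.97 km. ✓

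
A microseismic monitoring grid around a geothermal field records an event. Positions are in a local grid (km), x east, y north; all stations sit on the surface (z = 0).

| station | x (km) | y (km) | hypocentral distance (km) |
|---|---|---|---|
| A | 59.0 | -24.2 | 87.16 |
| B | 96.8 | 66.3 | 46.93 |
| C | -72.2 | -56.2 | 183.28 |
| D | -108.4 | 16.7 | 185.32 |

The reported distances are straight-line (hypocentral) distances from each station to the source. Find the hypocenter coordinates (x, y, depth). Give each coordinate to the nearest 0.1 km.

x ≈ 69.4 km, y ≈ 54.4 km, depth ≈ 36.2 km

Each station gives a sphere (x−x_i)² + (y−y_i)² + z² = d_i² (stations at z=0).
Subtracting the A sphere from B and C: z² cancels, leaving linear equations in x and y:
75.6 x + 181.0 y = 15093.73
-262.4 x − 64.0 y = -21690.05
Solving: x ≈ 69.390, y ≈ 54.408 km (keep extra digits for the depth step; rounded: 69.4, 54.4).
Then from the A sphere: z² = 87.16² − (x − 59.0)² − (y + 24.2)² with x = 69.390, y = 54.408, so z ≈ 36.190 ≈ 36.2 km.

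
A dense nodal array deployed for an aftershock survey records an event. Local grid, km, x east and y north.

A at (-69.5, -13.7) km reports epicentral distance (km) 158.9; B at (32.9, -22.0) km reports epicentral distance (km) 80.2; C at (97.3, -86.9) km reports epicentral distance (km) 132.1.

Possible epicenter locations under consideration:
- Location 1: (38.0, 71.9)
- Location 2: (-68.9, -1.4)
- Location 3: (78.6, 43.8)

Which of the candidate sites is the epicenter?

For each candidate, compare |candidate − station| to the reported distance:
Location 1: residuals A 21.5, B 13.8, C 37.4 → max 37.4 km
Location 2: residuals A 146.6, B 23.7, C 54.8 → max 146.6 km
Location 3: residuals A 0.0, B 0.1, C 0.1 → max 0.1 km
Only Location 3 has all residuals ≈ 0.

Location 3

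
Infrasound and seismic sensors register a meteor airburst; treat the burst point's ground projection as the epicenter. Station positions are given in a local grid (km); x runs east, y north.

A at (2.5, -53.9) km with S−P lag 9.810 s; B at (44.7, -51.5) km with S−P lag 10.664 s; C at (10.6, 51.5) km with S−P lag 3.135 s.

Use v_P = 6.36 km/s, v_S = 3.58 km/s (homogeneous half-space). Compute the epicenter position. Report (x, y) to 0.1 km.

Distance from S−P lag: d = Δt · v_P v_S / (v_P − v_S) = Δt · (6.36·3.58)/(6.36−3.58) ≈ 8.1902·Δt.
So d_A = 80.35, d_B = 87.34, d_C = 25.68 km.
Circle about each station: (x − 2.5)² + (y + 53.9)² = 80.35²; (x − 44.7)² + (y + 51.5)² = 87.34²; (x − 10.6)² + (y − 51.5)² = 25.68².
Subtracting the A equation from the B and C equations removes the quadratic terms:
84.4 x + 4.8 y = 566.73
16.2 x + 210.8 y = 5649.81
Solving the 2×2 system: x ≈ 5.2, y ≈ 26.4 km.
Check against A (with the unrounded x, y): √((x − 2.5)²+(y + 53.9)²) = 80.35 ≈ 80.35 km. ✓

x ≈ 5.2 km, y ≈ 26.4 km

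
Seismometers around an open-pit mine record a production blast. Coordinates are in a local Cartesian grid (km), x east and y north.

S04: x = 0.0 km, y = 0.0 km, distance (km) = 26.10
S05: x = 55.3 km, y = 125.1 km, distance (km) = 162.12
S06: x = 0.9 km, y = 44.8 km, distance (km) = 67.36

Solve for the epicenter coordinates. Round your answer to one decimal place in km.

Circle about each station: x² + y² = 26.10²; (x − 55.3)² + (y − 125.1)² = 162.12²; (x − 0.9)² + (y − 44.8)² = 67.36².
Subtracting pairs of circle equations eliminates x²+y² and gives linear equations (the radical axes):
110.6 x + 250.2 y = -6893.58
1.8 x + 89.6 y = -1848.31
Solving the 2×2 system: x ≈ -16.4, y ≈ -20.3 km.

-16.4 km east, -20.3 km north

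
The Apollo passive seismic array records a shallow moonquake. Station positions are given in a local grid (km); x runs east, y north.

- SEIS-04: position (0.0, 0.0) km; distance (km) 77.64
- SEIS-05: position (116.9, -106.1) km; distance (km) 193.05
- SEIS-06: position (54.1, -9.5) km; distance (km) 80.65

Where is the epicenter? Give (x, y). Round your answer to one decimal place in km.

Circle about each station: x² + y² = 77.64²; (x − 116.9)² + (y + 106.1)² = 193.05²; (x − 54.1)² + (y + 9.5)² = 80.65².
Subtracting pairs of circle equations eliminates x²+y² and gives linear equations (the radical axes):
233.8 x − 212.2 y = -6317.51
108.2 x − 19.0 y = 2540.61
Solving the 2×2 system: x ≈ 35.6, y ≈ 69.0 km.
Check against SEIS-04 (with the unrounded x, y): √(x²+y²) = 77.63 ≈ 77.64 km. ✓

x ≈ 35.6 km, y ≈ 69.0 km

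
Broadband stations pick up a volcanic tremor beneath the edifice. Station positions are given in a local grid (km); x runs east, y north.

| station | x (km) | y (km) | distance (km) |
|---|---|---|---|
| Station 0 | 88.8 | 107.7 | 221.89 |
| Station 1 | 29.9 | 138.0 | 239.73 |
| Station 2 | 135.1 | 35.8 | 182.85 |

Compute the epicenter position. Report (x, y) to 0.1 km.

(14.0, -101.2)

Circle about each station: (x − 88.8)² + (y − 107.7)² = 221.89²; (x − 29.9)² + (y − 138.0)² = 239.73²; (x − 135.1)² + (y − 35.8)² = 182.85².
Subtracting the Station 0 equation from the Station 1 and Station 2 equations removes the quadratic terms:
-117.8 x + 60.6 y = -7782.02
92.6 x − 143.8 y = 15849.97
Solving the 2×2 system: x ≈ 14.0, y ≈ -101.2 km.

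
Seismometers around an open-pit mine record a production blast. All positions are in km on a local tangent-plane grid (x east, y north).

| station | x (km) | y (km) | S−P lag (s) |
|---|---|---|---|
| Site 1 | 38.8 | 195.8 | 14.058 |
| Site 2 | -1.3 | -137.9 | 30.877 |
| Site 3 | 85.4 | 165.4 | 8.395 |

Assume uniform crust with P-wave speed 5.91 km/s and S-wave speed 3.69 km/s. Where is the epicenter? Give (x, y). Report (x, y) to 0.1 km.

x ≈ 155.4 km, y ≈ 121.8 km

Distance from S−P lag: d = Δt · v_P v_S / (v_P − v_S) = Δt · (5.91·3.69)/(5.91−3.69) ≈ 9.8234·Δt.
So d_Site 1 = 138.10, d_Site 2 = 303.32, d_Site 3 = 82.47 km.
Circle about each station: (x − 38.8)² + (y − 195.8)² = 138.10²; (x + 1.3)² + (y + 137.9)² = 303.32²; (x − 85.4)² + (y − 165.4)² = 82.47².
Subtracting the Site 1 equation from the Site 2 and Site 3 equations removes the quadratic terms:
-80.2 x − 667.4 y = -93756.39
93.2 x − 60.8 y = 7077.55
Solving the 2×2 system: x ≈ 155.4, y ≈ 121.8 km.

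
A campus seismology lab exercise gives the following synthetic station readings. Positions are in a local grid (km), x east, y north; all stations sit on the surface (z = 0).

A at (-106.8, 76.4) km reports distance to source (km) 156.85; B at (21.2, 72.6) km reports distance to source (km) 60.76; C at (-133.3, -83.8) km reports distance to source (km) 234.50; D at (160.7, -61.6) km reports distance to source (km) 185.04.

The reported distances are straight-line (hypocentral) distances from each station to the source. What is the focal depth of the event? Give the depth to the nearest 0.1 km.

depth ≈ 57.7 km

Each station gives a sphere (x−x_i)² + (y−y_i)² + z² = d_i² (stations at z=0).
Subtracting the A sphere from B and C: z² cancels, leaving linear equations in x and y:
256.0 x − 7.6 y = 9387.14
-53.0 x − 320.4 y = -22840.20
Solving: x ≈ 38.595, y ≈ 64.902 km (keep extra digits for the depth step; rounded: 38.6, 64.9).
Then from the A sphere: z² = 156.85² − (x + 106.8)² − (y − 76.4)² with x = 38.595, y = 64.902, so z ≈ 57.706 ≈ 57.7 km.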